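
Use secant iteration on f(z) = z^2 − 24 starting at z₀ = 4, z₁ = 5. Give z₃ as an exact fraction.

f(4) = −8, f(5) = 1. z₂ = 5 − 1·(5 − 4)/(1 − (−8)) = 44/9.
f(5) = 1, f(44/9) = −8/81. z₃ = (44/9) − (−8/81)·((44/9) − 5)/((−8/81) − 1) = 436/89.

436/89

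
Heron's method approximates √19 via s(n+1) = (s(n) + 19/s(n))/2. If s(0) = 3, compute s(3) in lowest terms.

s(1) = (3 + 19/3)/2 = 14/3.
s(2) = (14/3 + 19/(14/3))/2 = 367/84.
s(3) = (367/84 + 19/(367/84))/2 = 268753/61656.

268753/61656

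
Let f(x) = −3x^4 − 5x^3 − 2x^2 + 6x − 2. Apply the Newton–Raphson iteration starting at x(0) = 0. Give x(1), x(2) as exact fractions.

f'(x) = −12x^3 − 15x^2 − 4x + 6.
f(0) = −2, f'(0) = 6, so x(1) = 0 − (−2)/6 = 1/3.
f(1/3) = −4/9, f'(1/3) = 23/9, so x(2) = (1/3) − (−4/9)/(23/9) = 35/69.

x(1) = 1/3, x(2) = 35/69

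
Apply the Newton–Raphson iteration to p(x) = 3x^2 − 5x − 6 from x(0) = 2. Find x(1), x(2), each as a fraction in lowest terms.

p'(x) = 6x − 5.
p(2) = −4, p'(2) = 7, so x(1) = 2 − (−4)/7 = 18/7.
p(18/7) = 48/49, p'(18/7) = 73/7, so x(2) = (18/7) − (48/49)/(73/7) = 1266/511.

x(1) = 18/7, x(2) = 1266/511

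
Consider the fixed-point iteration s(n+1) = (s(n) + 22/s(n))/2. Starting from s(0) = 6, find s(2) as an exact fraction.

1633/348

s(1) = (6 + 22/6)/2 = 29/6.
s(2) = (29/6 + 22/(29/6))/2 = 1633/348.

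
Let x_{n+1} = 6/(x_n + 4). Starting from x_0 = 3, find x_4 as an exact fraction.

x_1 = 6/(3 + 4) = 6/7.
x_2 = 6/(6/7 + 4) = 21/17.
x_3 = 6/(21/17 + 4) = 102/89.
x_4 = 6/(102/89 + 4) = 267/229.

267/229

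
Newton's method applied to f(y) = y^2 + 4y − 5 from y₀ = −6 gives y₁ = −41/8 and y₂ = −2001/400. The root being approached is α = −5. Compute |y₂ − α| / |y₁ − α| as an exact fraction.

y₁ − α = −41/8 − (−5) = −41/8 + 5 = −1/8, so |y₁ − α| = 1/8.
y₂ − α = −2001/400 − (−5) = −2001/400 + 5 = −1/400, so |y₂ − α| = 1/400.
Ratio = (1/400) / (1/8) = 1/50.

1/50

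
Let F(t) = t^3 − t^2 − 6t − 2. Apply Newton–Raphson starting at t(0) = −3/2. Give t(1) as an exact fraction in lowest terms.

−28/15

F'(t) = 3t^2 − 2t − 6.
F(−3/2) = 11/8, F'(−3/2) = 15/4, so t(1) = (−3/2) − (11/8)/(15/4) = −28/15.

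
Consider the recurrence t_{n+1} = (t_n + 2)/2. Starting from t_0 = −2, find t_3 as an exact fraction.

3/2

t_1 = ((−2) + 2)/2 = 0.
t_2 = (0 + 2)/2 = 1.
t_3 = (1 + 2)/2 = 3/2.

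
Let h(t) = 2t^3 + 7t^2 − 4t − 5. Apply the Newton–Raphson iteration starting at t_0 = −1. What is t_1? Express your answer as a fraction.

h'(t) = 6t^2 + 14t − 4.
h(−1) = 4, h'(−1) = −12, so t_1 = (−1) − 4/(−12) = −2/3.

−2/3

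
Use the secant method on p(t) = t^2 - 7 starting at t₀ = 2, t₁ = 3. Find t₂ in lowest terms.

p(2) = -3, p(3) = 2. t₂ = 3 - 2·(3 - 2)/(2 - (-3)) = 13/5.

13/5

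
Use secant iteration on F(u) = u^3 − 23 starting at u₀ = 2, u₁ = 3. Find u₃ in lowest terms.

F(2) = −15, F(3) = 4. u₂ = 3 − 4·(3 − 2)/(4 − (−15)) = 53/19.
F(3) = 4, F(53/19) = −8880/6859. u₃ = (53/19) − (−8880/6859)·((53/19) − 3)/((−8880/6859) − 4) = 25793/9079.

25793/9079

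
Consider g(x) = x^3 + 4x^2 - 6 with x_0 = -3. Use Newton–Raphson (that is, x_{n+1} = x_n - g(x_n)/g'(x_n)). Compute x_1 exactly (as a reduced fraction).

g'(x) = 3x^2 + 8x.
g(-3) = 3, g'(-3) = 3, so x_1 = (-3) - 3/3 = -4.

-4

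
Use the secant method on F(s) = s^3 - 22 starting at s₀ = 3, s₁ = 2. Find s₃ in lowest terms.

F(3) = 5, F(2) = -14. s₂ = 2 - (-14)·(2 - 3)/((-14) - 5) = 52/19.
F(2) = -14, F(52/19) = -10290/6859. s₃ = (52/19) - (-10290/6859)·((52/19) - 2)/((-10290/6859) - (-14)) = 8651/3062.

8651/3062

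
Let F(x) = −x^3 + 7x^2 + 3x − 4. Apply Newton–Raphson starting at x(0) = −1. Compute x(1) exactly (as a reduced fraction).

−13/14

F'(x) = −3x^2 + 14x + 3.
F(−1) = 1, F'(−1) = −14, so x(1) = (−1) − 1/(−14) = −13/14.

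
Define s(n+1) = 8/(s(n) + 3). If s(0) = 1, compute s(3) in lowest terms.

s(1) = 8/(1 + 3) = 2.
s(2) = 8/(2 + 3) = 8/5.
s(3) = 8/(8/5 + 3) = 40/23.

40/23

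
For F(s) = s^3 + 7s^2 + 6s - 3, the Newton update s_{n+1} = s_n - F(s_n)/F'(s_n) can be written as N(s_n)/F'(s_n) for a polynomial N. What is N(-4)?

F'(s) = 3s^2 + 14s + 6.
N(s) = s·F'(s) - F(s) = s·(3s^2 + 14s + 6) - (s^3 + 7s^2 + 6s - 3) = 2s^3 + 7s^2 + 3.
N(-4) = -13.

-13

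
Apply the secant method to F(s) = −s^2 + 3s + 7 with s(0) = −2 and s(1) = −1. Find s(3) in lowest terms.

F(−2) = −3, F(−1) = 3. s(2) = (−1) − 3·((−1) − (−2))/(3 − (−3)) = −3/2.
F(−1) = 3, F(−3/2) = 1/4. s(3) = (−3/2) − (1/4)·((−3/2) − (−1))/((1/4) − 3) = −17/11.

−17/11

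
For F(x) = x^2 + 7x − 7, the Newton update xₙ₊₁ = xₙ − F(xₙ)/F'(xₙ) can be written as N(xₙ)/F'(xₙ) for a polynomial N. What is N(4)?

23

F'(x) = 2x + 7.
N(x) = x·F'(x) − F(x) = x·(2x + 7) − (x^2 + 7x − 7) = x^2 + 7.
N(4) = 23.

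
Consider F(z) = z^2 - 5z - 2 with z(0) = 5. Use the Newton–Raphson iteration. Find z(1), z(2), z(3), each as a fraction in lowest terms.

F'(z) = 2z - 5.
F(5) = -2, F'(5) = 5, so z(1) = 5 - (-2)/5 = 27/5.
F(27/5) = 4/25, F'(27/5) = 29/5, so z(2) = (27/5) - (4/25)/(29/5) = 779/145.
F(779/145) = 16/21025, F'(779/145) = 833/145, so z(3) = (779/145) - (16/21025)/(833/145) = 648891/120785.

z(1) = 27/5, z(2) = 779/145, z(3) = 648891/120785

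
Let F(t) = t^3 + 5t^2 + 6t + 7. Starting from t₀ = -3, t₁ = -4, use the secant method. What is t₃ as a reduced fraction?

-3300/841

F(-3) = 7, F(-4) = -1. t₂ = (-4) - (-1)·((-4) - (-3))/((-1) - 7) = -31/8.
F(-4) = -1, F(-31/8) = 329/512. t₃ = (-31/8) - (329/512)·((-31/8) - (-4))/((329/512) - (-1)) = -3300/841.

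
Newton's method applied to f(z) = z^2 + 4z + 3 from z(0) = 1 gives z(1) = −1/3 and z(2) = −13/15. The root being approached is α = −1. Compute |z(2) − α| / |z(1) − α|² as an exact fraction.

3/10

z(1) − α = −1/3 − (−1) = −1/3 + 1 = 2/3, so |z(1) − α| = 2/3.
z(2) − α = −13/15 − (−1) = −13/15 + 1 = 2/15, so |z(2) − α| = 2/15.
|z(1) − α|² = 4/9.
Ratio = (2/15) / (4/9) = 3/10.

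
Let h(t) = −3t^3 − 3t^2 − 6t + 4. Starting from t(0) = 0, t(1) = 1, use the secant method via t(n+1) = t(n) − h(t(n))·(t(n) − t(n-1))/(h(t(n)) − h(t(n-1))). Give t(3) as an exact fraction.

h(0) = 4, h(1) = −8. t(2) = 1 − (−8)·(1 − 0)/((−8) − 4) = 1/3.
h(1) = −8, h(1/3) = 14/9. t(3) = (1/3) − (14/9)·((1/3) − 1)/((14/9) − (−8)) = 19/43.

19/43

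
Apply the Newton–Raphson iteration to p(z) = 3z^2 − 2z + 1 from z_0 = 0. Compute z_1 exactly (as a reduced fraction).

p'(z) = 6z − 2.
p(0) = 1, p'(0) = −2, so z_1 = 0 − 1/(−2) = 1/2.

1/2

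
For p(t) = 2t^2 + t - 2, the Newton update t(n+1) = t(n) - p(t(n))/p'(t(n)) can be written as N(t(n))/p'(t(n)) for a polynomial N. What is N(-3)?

p'(t) = 4t + 1.
N(t) = t·p'(t) - p(t) = t·(4t + 1) - (2t^2 + t - 2) = 2t^2 + 2.
N(-3) = 20.

20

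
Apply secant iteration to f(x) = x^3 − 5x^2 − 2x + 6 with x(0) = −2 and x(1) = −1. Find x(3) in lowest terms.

f(−2) = −18, f(−1) = 2. x(2) = (−1) − 2·((−1) − (−2))/(2 − (−18)) = −11/10.
f(−1) = 2, f(−11/10) = 819/1000. x(3) = (−11/10) − (819/1000)·((−11/10) − (−1))/((819/1000) − 2) = −1381/1181.

−1381/1181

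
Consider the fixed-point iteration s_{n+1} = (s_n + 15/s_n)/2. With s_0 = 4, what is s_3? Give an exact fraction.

7380481/1905632

s_1 = (4 + 15/4)/2 = 31/8.
s_2 = (31/8 + 15/(31/8))/2 = 1921/496.
s_3 = (1921/496 + 15/(1921/496))/2 = 7380481/1905632.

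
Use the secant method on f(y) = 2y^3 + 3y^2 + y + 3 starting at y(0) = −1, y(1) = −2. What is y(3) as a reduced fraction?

f(−1) = 3, f(−2) = −3. y(2) = (−2) − (−3)·((−2) − (−1))/((−3) − 3) = −3/2.
f(−2) = −3, f(−3/2) = 3/2. y(3) = (−3/2) − (3/2)·((−3/2) − (−2))/((3/2) − (−3)) = −5/3.

−5/3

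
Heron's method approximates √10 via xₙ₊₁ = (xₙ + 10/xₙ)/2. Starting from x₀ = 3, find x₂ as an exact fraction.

721/228

x₁ = (3 + 10/3)/2 = 19/6.
x₂ = (19/6 + 10/(19/6))/2 = 721/228.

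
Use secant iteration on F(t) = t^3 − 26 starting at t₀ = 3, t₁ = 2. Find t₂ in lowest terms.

F(3) = 1, F(2) = −18. t₂ = 2 − (−18)·(2 − 3)/((−18) − 1) = 56/19.

56/19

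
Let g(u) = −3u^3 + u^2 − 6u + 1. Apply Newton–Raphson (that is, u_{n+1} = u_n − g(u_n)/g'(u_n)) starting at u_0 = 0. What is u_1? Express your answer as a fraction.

1/6

g'(u) = −9u^2 + 2u − 6.
g(0) = 1, g'(0) = −6, so u_1 = 0 − 1/(−6) = 1/6.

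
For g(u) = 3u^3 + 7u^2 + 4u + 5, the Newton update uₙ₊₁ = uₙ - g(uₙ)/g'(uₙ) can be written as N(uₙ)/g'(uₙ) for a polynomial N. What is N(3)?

220

g'(u) = 9u^2 + 14u + 4.
N(u) = u·g'(u) - g(u) = u·(9u^2 + 14u + 4) - (3u^3 + 7u^2 + 4u + 5) = 6u^3 + 7u^2 - 5.
N(3) = 220.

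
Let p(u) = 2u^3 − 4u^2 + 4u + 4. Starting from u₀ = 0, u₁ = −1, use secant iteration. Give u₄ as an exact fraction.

−1803/3103

p(0) = 4, p(−1) = −6. u₂ = (−1) − (−6)·((−1) − 0)/((−6) − 4) = −2/5.
p(−1) = −6, p(−2/5) = 204/125. u₃ = (−2/5) − (204/125)·((−2/5) − (−1))/((204/125) − (−6)) = −28/53.
p(−2/5) = 204/125, p(−28/53) = 70788/148877. u₄ = (−28/53) − (70788/148877)·((−28/53) − (−2/5))/((70788/148877) − (204/125)) = −1803/3103.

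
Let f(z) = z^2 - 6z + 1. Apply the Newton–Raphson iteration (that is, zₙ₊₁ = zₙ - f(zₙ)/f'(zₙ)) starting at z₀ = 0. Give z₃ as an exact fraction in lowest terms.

f'(z) = 2z - 6.
f(0) = 1, f'(0) = -6, so z₁ = 0 - 1/(-6) = 1/6.
f(1/6) = 1/36, f'(1/6) = -17/3, so z₂ = (1/6) - (1/36)/(-17/3) = 35/204.
f(35/204) = 1/41616, f'(35/204) = -577/102, so z₃ = (35/204) - (1/41616)/(-577/102) = 40391/235416.

40391/235416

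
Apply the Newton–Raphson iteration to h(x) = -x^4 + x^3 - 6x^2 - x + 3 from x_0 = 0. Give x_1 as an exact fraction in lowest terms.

h'(x) = -4x^3 + 3x^2 - 12x - 1.
h(0) = 3, h'(0) = -1, so x_1 = 0 - 3/(-1) = 3.

3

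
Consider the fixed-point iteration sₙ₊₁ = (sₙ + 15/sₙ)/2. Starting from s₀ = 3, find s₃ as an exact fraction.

s₁ = (3 + 15/3)/2 = 4.
s₂ = (4 + 15/4)/2 = 31/8.
s₃ = (31/8 + 15/(31/8))/2 = 1921/496.

1921/496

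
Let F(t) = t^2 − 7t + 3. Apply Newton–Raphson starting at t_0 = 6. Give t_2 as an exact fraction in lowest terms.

F'(t) = 2t − 7.
F(6) = −3, F'(6) = 5, so t_1 = 6 − (−3)/5 = 33/5.
F(33/5) = 9/25, F'(33/5) = 31/5, so t_2 = (33/5) − (9/25)/(31/5) = 1014/155.

1014/155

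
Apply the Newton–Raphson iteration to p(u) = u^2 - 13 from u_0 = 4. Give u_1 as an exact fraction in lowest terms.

p'(u) = 2u.
p(4) = 3, p'(4) = 8, so u_1 = 4 - 3/8 = 29/8.

29/8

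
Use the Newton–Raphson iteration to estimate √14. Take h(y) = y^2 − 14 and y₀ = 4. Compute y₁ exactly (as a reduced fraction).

h'(y) = 2y.
h(4) = 2, h'(4) = 8, so y₁ = 4 − 2/8 = 15/4.

15/4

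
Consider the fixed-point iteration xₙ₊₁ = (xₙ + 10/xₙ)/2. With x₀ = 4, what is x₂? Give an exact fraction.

x₁ = (4 + 10/4)/2 = 13/4.
x₂ = (13/4 + 10/(13/4))/2 = 329/104.

329/104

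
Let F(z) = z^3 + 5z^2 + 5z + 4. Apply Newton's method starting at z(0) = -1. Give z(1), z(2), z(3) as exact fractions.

z(1) = 1/2, z(2) = -10/43, z(3) = -298528/225535

F'(z) = 3z^2 + 10z + 5.
F(-1) = 3, F'(-1) = -2, so z(1) = (-1) - 3/(-2) = 1/2.
F(1/2) = 63/8, F'(1/2) = 43/4, so z(2) = (1/2) - (63/8)/(43/4) = -10/43.
F(-10/43) = 246078/79507, F'(-10/43) = 5245/1849, so z(3) = (-10/43) - (246078/79507)/(5245/1849) = -298528/225535.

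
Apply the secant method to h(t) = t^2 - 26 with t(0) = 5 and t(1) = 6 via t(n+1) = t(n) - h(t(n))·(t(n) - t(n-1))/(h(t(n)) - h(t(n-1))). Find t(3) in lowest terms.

311/61

h(5) = -1, h(6) = 10. t(2) = 6 - 10·(6 - 5)/(10 - (-1)) = 56/11.
h(6) = 10, h(56/11) = -10/121. t(3) = (56/11) - (-10/121)·((56/11) - 6)/((-10/121) - 10) = 311/61.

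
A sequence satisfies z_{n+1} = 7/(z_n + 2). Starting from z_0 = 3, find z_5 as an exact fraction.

z_1 = 7/(3 + 2) = 7/5.
z_2 = 7/(7/5 + 2) = 35/17.
z_3 = 7/(35/17 + 2) = 119/69.
z_4 = 7/(119/69 + 2) = 483/257.
z_5 = 7/(483/257 + 2) = 1799/997.

1799/997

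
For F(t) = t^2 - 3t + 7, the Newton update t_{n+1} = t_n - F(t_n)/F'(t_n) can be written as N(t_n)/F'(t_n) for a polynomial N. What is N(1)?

F'(t) = 2t - 3.
N(t) = t·F'(t) - F(t) = t·(2t - 3) - (t^2 - 3t + 7) = t^2 - 7.
N(1) = -6.

-6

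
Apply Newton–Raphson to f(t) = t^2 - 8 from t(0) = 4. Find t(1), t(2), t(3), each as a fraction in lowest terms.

f'(t) = 2t.
f(4) = 8, f'(4) = 8, so t(1) = 4 - 8/8 = 3.
f(3) = 1, f'(3) = 6, so t(2) = 3 - 1/6 = 17/6.
f(17/6) = 1/36, f'(17/6) = 17/3, so t(3) = (17/6) - (1/36)/(17/3) = 577/204.

t(1) = 3, t(2) = 17/6, t(3) = 577/204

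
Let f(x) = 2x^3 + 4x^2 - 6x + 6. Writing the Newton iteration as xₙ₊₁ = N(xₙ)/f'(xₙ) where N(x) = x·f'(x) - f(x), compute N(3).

138

f'(x) = 6x^2 + 8x - 6.
N(x) = x·f'(x) - f(x) = x·(6x^2 + 8x - 6) - (2x^3 + 4x^2 - 6x + 6) = 4x^3 + 4x^2 - 6.
N(3) = 138.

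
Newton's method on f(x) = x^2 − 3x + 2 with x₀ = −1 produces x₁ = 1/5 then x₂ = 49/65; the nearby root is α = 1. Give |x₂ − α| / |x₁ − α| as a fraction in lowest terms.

4/13

x₁ − α = 1/5 − 1 = −4/5, so |x₁ − α| = 4/5.
x₂ − α = 49/65 − 1 = −16/65, so |x₂ − α| = 16/65.
Ratio = (16/65) / (4/5) = 4/13.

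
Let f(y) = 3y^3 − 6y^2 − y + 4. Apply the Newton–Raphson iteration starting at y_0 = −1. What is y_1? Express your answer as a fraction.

f'(y) = 9y^2 − 12y − 1.
f(−1) = −4, f'(−1) = 20, so y_1 = (−1) − (−4)/20 = −4/5.

−4/5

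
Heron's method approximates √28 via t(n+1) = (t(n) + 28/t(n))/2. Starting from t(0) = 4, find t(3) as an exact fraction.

t(1) = (4 + 28/4)/2 = 11/2.
t(2) = (11/2 + 28/(11/2))/2 = 233/44.
t(3) = (233/44 + 28/(233/44))/2 = 108497/20504.

108497/20504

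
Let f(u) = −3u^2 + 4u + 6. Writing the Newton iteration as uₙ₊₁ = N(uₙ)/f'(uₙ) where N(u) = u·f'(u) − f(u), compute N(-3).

−33

f'(u) = −6u + 4.
N(u) = u·f'(u) − f(u) = u·(−6u + 4) − (−3u^2 + 4u + 6) = −3u^2 − 6.
N(-3) = −33.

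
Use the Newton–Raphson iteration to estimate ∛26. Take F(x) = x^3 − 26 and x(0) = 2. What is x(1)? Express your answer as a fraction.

F'(x) = 3x^2.
F(2) = −18, F'(2) = 12, so x(1) = 2 − (−18)/12 = 7/2.

7/2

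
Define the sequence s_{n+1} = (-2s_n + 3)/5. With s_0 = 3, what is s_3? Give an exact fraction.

s_1 = (-2·3 + 3)/5 = -3/5.
s_2 = (-2·(-3/5) + 3)/5 = 21/25.
s_3 = (-2·(21/25) + 3)/5 = 33/125.

33/125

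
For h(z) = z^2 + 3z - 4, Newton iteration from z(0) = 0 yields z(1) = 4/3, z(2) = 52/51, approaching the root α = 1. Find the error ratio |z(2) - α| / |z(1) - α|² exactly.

z(1) - α = 4/3 - 1 = 1/3, so |z(1) - α| = 1/3.
z(2) - α = 52/51 - 1 = 1/51, so |z(2) - α| = 1/51.
|z(1) - α|² = 1/9.
Ratio = (1/51) / (1/9) = 3/17.

3/17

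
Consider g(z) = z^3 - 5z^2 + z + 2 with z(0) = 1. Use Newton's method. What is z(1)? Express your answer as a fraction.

5/6

g'(z) = 3z^2 - 10z + 1.
g(1) = -1, g'(1) = -6, so z(1) = 1 - (-1)/(-6) = 5/6.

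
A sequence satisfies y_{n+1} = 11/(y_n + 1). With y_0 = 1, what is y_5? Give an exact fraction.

1958/563

y_1 = 11/(1 + 1) = 11/2.
y_2 = 11/(11/2 + 1) = 22/13.
y_3 = 11/(22/13 + 1) = 143/35.
y_4 = 11/(143/35 + 1) = 385/178.
y_5 = 11/(385/178 + 1) = 1958/563.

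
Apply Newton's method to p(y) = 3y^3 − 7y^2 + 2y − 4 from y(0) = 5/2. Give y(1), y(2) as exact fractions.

y(1) = 72/31, y(2) = 616862/268615

p'(y) = 9y^2 − 14y + 2.
p(5/2) = 33/8, p'(5/2) = 93/4, so y(1) = (5/2) − (33/8)/(93/4) = 72/31.
p(72/31) = 14036/29791, p'(72/31) = 17330/961, so y(2) = (72/31) − (14036/29791)/(17330/961) = 616862/268615.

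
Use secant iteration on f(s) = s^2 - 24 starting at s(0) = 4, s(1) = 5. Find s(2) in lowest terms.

f(4) = -8, f(5) = 1. s(2) = 5 - 1·(5 - 4)/(1 - (-8)) = 44/9.

44/9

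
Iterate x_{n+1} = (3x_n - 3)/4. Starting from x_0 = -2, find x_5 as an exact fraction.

-2829/1024

x_1 = (3·(-2) - 3)/4 = -9/4.
x_2 = (3·(-9/4) - 3)/4 = -39/16.
x_3 = (3·(-39/16) - 3)/4 = -165/64.
x_4 = (3·(-165/64) - 3)/4 = -687/256.
x_5 = (3·(-687/256) - 3)/4 = -2829/1024.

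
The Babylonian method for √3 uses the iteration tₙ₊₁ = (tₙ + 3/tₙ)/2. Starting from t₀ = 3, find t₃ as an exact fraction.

97/56

t₁ = (3 + 3/3)/2 = 2.
t₂ = (2 + 3/2)/2 = 7/4.
t₃ = (7/4 + 3/(7/4))/2 = 97/56.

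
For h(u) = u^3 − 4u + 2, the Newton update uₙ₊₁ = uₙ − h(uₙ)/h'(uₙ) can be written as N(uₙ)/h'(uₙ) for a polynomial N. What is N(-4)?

h'(u) = 3u^2 − 4.
N(u) = u·h'(u) − h(u) = u·(3u^2 − 4) − (u^3 − 4u + 2) = 2u^3 − 2.
N(-4) = −130.

−130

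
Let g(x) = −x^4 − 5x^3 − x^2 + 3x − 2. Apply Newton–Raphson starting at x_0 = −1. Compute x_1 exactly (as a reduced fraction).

g'(x) = −4x^3 − 15x^2 − 2x + 3.
g(−1) = −2, g'(−1) = −6, so x_1 = (−1) − (−2)/(−6) = −4/3.

−4/3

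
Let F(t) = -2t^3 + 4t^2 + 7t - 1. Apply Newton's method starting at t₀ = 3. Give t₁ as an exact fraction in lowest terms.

71/23

F'(t) = -6t^2 + 8t + 7.
F(3) = 2, F'(3) = -23, so t₁ = 3 - 2/(-23) = 71/23.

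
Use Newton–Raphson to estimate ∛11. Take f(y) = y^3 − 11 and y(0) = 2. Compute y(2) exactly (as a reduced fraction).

1081/486

f'(y) = 3y^2.
f(2) = −3, f'(2) = 12, so y(1) = 2 − (−3)/12 = 9/4.
f(9/4) = 25/64, f'(9/4) = 243/16, so y(2) = (9/4) − (25/64)/(243/16) = 1081/486.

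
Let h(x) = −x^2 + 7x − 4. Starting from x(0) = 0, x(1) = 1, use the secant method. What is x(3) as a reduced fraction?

h(0) = −4, h(1) = 2. x(2) = 1 − 2·(1 − 0)/(2 − (−4)) = 2/3.
h(1) = 2, h(2/3) = 2/9. x(3) = (2/3) − (2/9)·((2/3) − 1)/((2/9) − 2) = 5/8.

5/8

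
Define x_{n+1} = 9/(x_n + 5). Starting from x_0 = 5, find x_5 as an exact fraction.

22104/15745

x_1 = 9/(5 + 5) = 9/10.
x_2 = 9/(9/10 + 5) = 90/59.
x_3 = 9/(90/59 + 5) = 531/385.
x_4 = 9/(531/385 + 5) = 3465/2456.
x_5 = 9/(3465/2456 + 5) = 22104/15745.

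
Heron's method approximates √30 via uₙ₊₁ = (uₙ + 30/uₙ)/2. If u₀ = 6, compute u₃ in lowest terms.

116161/21208

u₁ = (6 + 30/6)/2 = 11/2.
u₂ = (11/2 + 30/(11/2))/2 = 241/44.
u₃ = (241/44 + 30/(241/44))/2 = 116161/21208.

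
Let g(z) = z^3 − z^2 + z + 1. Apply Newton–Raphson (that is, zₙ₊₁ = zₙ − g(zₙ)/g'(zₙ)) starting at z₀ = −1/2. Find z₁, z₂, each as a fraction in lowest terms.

z₁ = −6/11, z₂ = −2159/3971

g'(z) = 3z^2 − 2z + 1.
g(−1/2) = 1/8, g'(−1/2) = 11/4, so z₁ = (−1/2) − (1/8)/(11/4) = −6/11.
g(−6/11) = −7/1331, g'(−6/11) = 361/121, so z₂ = (−6/11) − (−7/1331)/(361/121) = −2159/3971.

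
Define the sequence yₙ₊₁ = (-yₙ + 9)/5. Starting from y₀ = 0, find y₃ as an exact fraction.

y₁ = (-0 + 9)/5 = 9/5.
y₂ = (-(9/5) + 9)/5 = 36/25.
y₃ = (-(36/25) + 9)/5 = 189/125.

189/125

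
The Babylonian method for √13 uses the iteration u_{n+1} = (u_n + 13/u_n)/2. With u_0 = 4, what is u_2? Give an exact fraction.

1673/464

u_1 = (4 + 13/4)/2 = 29/8.
u_2 = (29/8 + 13/(29/8))/2 = 1673/464.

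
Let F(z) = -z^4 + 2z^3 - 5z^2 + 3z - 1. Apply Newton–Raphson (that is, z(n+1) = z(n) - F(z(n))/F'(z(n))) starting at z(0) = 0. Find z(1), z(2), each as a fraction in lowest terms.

z(1) = 1/3, z(2) = 3

F'(z) = -4z^3 + 6z^2 - 10z + 3.
F(0) = -1, F'(0) = 3, so z(1) = 0 - (-1)/3 = 1/3.
F(1/3) = -40/81, F'(1/3) = 5/27, so z(2) = (1/3) - (-40/81)/(5/27) = 3.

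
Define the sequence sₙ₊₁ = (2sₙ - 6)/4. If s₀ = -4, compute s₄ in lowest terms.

s₁ = (2·(-4) - 6)/4 = -7/2.
s₂ = (2·(-7/2) - 6)/4 = -13/4.
s₃ = (2·(-13/4) - 6)/4 = -25/8.
s₄ = (2·(-25/8) - 6)/4 = -49/16.

-49/16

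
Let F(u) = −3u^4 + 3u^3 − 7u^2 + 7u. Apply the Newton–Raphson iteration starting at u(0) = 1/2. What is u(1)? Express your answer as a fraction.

−25/12

F'(u) = −12u^3 + 9u^2 − 14u + 7.
F(1/2) = 31/16, F'(1/2) = 3/4, so u(1) = (1/2) − (31/16)/(3/4) = −25/12.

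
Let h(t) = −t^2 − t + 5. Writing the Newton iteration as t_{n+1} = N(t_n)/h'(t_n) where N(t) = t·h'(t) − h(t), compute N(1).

h'(t) = −2t − 1.
N(t) = t·h'(t) − h(t) = t·(−2t − 1) − (−t^2 − t + 5) = −t^2 − 5.
N(1) = −6.

−6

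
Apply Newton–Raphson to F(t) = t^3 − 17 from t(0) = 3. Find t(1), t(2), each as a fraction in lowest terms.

t(1) = 71/27, t(2) = 1050433/408321

F'(t) = 3t^2.
F(3) = 10, F'(3) = 27, so t(1) = 3 − 10/27 = 71/27.
F(71/27) = 23300/19683, F'(71/27) = 5041/243, so t(2) = (71/27) − (23300/19683)/(5041/243) = 1050433/408321.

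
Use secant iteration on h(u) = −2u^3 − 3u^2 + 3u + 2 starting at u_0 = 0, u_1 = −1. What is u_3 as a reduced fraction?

h(0) = 2, h(−1) = −2. u_2 = (−1) − (−2)·((−1) − 0)/((−2) − 2) = −1/2.
h(−1) = −2, h(−1/2) = 0. u_3 = (−1/2) − 0·((−1/2) − (−1))/(0 − (−2)) = −1/2.

−1/2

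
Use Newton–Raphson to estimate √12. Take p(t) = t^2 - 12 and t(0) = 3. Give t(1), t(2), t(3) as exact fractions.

t(1) = 7/2, t(2) = 97/28, t(3) = 18817/5432

p'(t) = 2t.
p(3) = -3, p'(3) = 6, so t(1) = 3 - (-3)/6 = 7/2.
p(7/2) = 1/4, p'(7/2) = 7, so t(2) = (7/2) - (1/4)/7 = 97/28.
p(97/28) = 1/784, p'(97/28) = 97/14, so t(3) = (97/28) - (1/784)/(97/14) = 18817/5432.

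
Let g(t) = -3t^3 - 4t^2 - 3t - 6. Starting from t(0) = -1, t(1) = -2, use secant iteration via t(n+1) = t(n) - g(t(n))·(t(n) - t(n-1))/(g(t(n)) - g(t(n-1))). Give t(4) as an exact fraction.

-3286/2127

g(-1) = -4, g(-2) = 8. t(2) = (-2) - 8·((-2) - (-1))/(8 - (-4)) = -4/3.
g(-2) = 8, g(-4/3) = -2. t(3) = (-4/3) - (-2)·((-4/3) - (-2))/((-2) - 8) = -22/15.
g(-4/3) = -2, g(-22/15) = -832/1125. t(4) = (-22/15) - (-832/1125)·((-22/15) - (-4/3))/((-832/1125) - (-2)) = -3286/2127.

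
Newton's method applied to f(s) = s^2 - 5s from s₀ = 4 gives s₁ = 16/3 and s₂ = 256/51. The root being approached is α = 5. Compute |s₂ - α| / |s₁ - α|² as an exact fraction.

3/17

s₁ - α = 16/3 - 5 = 1/3, so |s₁ - α| = 1/3.
s₂ - α = 256/51 - 5 = 1/51, so |s₂ - α| = 1/51.
|s₁ - α|² = 1/9.
Ratio = (1/51) / (1/9) = 3/17.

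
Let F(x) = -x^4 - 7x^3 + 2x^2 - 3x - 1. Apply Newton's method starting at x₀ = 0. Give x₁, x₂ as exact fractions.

F'(x) = -4x^3 - 21x^2 + 4x - 3.
F(0) = -1, F'(0) = -3, so x₁ = 0 - (-1)/(-3) = -1/3.
F(-1/3) = 38/81, F'(-1/3) = -176/27, so x₂ = (-1/3) - (38/81)/(-176/27) = -23/88.

x₁ = -1/3, x₂ = -23/88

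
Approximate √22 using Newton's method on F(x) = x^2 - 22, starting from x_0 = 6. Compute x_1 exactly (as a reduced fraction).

F'(x) = 2x.
F(6) = 14, F'(6) = 12, so x_1 = 6 - 14/12 = 29/6.

29/6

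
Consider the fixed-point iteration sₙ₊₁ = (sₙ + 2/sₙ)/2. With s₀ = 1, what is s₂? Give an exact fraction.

s₁ = (1 + 2/1)/2 = 3/2.
s₂ = (3/2 + 2/(3/2))/2 = 17/12.

17/12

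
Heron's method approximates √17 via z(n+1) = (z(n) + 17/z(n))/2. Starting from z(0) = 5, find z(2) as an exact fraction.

433/105

z(1) = (5 + 17/5)/2 = 21/5.
z(2) = (21/5 + 17/(21/5))/2 = 433/105.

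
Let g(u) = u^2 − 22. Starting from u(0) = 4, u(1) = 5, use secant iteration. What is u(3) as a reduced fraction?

136/29

g(4) = −6, g(5) = 3. u(2) = 5 − 3·(5 − 4)/(3 − (−6)) = 14/3.
g(5) = 3, g(14/3) = −2/9. u(3) = (14/3) − (−2/9)·((14/3) − 5)/((−2/9) − 3) = 136/29.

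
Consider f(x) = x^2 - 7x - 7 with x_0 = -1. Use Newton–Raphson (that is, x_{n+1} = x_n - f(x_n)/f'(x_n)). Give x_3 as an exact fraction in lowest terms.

-3936808/4435929

f'(x) = 2x - 7.
f(-1) = 1, f'(-1) = -9, so x_1 = (-1) - 1/(-9) = -8/9.
f(-8/9) = 1/81, f'(-8/9) = -79/9, so x_2 = (-8/9) - (1/81)/(-79/9) = -631/711.
f(-631/711) = 1/505521, f'(-631/711) = -6239/711, so x_3 = (-631/711) - (1/505521)/(-6239/711) = -3936808/4435929.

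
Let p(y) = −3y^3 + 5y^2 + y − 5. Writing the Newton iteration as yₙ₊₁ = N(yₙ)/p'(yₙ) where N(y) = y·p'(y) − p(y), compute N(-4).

469

p'(y) = −9y^2 + 10y + 1.
N(y) = y·p'(y) − p(y) = y·(−9y^2 + 10y + 1) − (−3y^3 + 5y^2 + y − 5) = −6y^3 + 5y^2 + 5.
N(-4) = 469.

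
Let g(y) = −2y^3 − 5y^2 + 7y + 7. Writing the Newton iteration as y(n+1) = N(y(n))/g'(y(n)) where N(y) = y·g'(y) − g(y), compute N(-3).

56

g'(y) = −6y^2 − 10y + 7.
N(y) = y·g'(y) − g(y) = y·(−6y^2 − 10y + 7) − (−2y^3 − 5y^2 + 7y + 7) = −4y^3 − 5y^2 − 7.
N(-3) = 56.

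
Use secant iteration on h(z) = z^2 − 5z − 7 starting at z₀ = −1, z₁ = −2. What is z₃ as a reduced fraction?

−74/65

h(−1) = −1, h(−2) = 7. z₂ = (−2) − 7·((−2) − (−1))/(7 − (−1)) = −9/8.
h(−2) = 7, h(−9/8) = −7/64. z₃ = (−9/8) − (−7/64)·((−9/8) − (−2))/((−7/64) − 7) = −74/65.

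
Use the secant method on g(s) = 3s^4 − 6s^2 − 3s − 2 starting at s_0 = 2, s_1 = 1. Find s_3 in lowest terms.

47/11

g(2) = 16, g(1) = −8. s_2 = 1 − (−8)·(1 − 2)/((−8) − 16) = 4/3.
g(1) = −8, g(4/3) = −194/27. s_3 = (4/3) − (−194/27)·((4/3) − 1)/((−194/27) − (−8)) = 47/11.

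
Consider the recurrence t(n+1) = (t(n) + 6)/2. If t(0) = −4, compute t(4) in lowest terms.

t(1) = ((−4) + 6)/2 = 1.
t(2) = (1 + 6)/2 = 7/2.
t(3) = ((7/2) + 6)/2 = 19/4.
t(4) = ((19/4) + 6)/2 = 43/8.

43/8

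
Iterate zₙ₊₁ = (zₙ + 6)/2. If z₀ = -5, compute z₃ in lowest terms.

z₁ = ((-5) + 6)/2 = 1/2.
z₂ = ((1/2) + 6)/2 = 13/4.
z₃ = ((13/4) + 6)/2 = 37/8.

37/8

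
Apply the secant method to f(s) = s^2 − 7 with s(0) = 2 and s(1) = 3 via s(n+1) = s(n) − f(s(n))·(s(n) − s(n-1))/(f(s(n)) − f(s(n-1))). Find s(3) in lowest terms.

37/14

f(2) = −3, f(3) = 2. s(2) = 3 − 2·(3 − 2)/(2 − (−3)) = 13/5.
f(3) = 2, f(13/5) = −6/25. s(3) = (13/5) − (−6/25)·((13/5) − 3)/((−6/25) − 2) = 37/14.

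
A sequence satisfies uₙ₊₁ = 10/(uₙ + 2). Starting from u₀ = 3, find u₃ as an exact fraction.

20/9

u₁ = 10/(3 + 2) = 2.
u₂ = 10/(2 + 2) = 5/2.
u₃ = 10/(5/2 + 2) = 20/9.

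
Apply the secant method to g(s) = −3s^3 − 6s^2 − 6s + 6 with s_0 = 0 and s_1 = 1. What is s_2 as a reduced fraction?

g(0) = 6, g(1) = −9. s_2 = 1 − (−9)·(1 − 0)/((−9) − 6) = 2/5.

2/5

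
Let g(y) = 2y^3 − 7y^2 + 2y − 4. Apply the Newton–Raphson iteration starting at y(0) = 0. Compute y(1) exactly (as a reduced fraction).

g'(y) = 6y^2 − 14y + 2.
g(0) = −4, g'(0) = 2, so y(1) = 0 − (−4)/2 = 2.

2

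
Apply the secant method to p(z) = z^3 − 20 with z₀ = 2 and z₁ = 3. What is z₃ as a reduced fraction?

23270/8599

p(2) = −12, p(3) = 7. z₂ = 3 − 7·(3 − 2)/(7 − (−12)) = 50/19.
p(3) = 7, p(50/19) = −12180/6859. z₃ = (50/19) − (−12180/6859)·((50/19) − 3)/((−12180/6859) − 7) = 23270/8599.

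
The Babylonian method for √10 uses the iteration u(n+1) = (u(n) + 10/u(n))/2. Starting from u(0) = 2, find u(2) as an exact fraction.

89/28

u(1) = (2 + 10/2)/2 = 7/2.
u(2) = (7/2 + 10/(7/2))/2 = 89/28.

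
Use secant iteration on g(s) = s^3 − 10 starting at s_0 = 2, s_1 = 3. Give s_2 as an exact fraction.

40/19

g(2) = −2, g(3) = 17. s_2 = 3 − 17·(3 − 2)/(17 − (−2)) = 40/19.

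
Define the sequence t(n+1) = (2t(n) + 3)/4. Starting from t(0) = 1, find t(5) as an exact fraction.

t(1) = (2·1 + 3)/4 = 5/4.
t(2) = (2·(5/4) + 3)/4 = 11/8.
t(3) = (2·(11/8) + 3)/4 = 23/16.
t(4) = (2·(23/16) + 3)/4 = 47/32.
t(5) = (2·(47/32) + 3)/4 = 95/64.

95/64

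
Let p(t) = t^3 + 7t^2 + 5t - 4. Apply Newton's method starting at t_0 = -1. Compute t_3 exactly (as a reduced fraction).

-207244/147741

p'(t) = 3t^2 + 14t + 5.
p(-1) = -3, p'(-1) = -6, so t_1 = (-1) - (-3)/(-6) = -3/2.
p(-3/2) = 7/8, p'(-3/2) = -37/4, so t_2 = (-3/2) - (7/8)/(-37/4) = -52/37.
p(-52/37) = 1176/50653, p'(-52/37) = -11979/1369, so t_3 = (-52/37) - (1176/50653)/(-11979/1369) = -207244/147741.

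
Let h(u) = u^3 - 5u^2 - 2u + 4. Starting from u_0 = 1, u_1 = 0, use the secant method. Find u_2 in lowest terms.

h(1) = -2, h(0) = 4. u_2 = 0 - 4·(0 - 1)/(4 - (-2)) = 2/3.

2/3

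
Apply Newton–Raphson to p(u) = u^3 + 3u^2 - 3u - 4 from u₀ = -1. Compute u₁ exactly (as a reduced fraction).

-5/6

p'(u) = 3u^2 + 6u - 3.
p(-1) = 1, p'(-1) = -6, so u₁ = (-1) - 1/(-6) = -5/6.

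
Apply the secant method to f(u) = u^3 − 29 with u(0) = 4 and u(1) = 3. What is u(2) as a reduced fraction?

113/37

f(4) = 35, f(3) = −2. u(2) = 3 − (−2)·(3 − 4)/((−2) − 35) = 113/37.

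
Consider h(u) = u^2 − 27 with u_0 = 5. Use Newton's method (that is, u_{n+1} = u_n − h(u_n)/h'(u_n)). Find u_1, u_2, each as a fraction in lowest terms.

u_1 = 26/5, u_2 = 1351/260

h'(u) = 2u.
h(5) = −2, h'(5) = 10, so u_1 = 5 − (−2)/10 = 26/5.
h(26/5) = 1/25, h'(26/5) = 52/5, so u_2 = (26/5) − (1/25)/(52/5) = 1351/260.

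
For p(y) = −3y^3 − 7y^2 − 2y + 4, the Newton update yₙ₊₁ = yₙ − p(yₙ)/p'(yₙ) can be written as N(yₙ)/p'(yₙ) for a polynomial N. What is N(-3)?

p'(y) = −9y^2 − 14y − 2.
N(y) = y·p'(y) − p(y) = y·(−9y^2 − 14y − 2) − (−3y^3 − 7y^2 − 2y + 4) = −6y^3 − 7y^2 − 4.
N(-3) = 95.

95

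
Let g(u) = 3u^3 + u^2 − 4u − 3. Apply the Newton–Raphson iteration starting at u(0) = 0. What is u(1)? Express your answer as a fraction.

−3/4

g'(u) = 9u^2 + 2u − 4.
g(0) = −3, g'(0) = −4, so u(1) = 0 − (−3)/(−4) = −3/4.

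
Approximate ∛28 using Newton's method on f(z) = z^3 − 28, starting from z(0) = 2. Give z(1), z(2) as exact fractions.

f'(z) = 3z^2.
f(2) = −20, f'(2) = 12, so z(1) = 2 − (−20)/12 = 11/3.
f(11/3) = 575/27, f'(11/3) = 121/3, so z(2) = (11/3) − (575/27)/(121/3) = 3418/1089.

z(1) = 11/3, z(2) = 3418/1089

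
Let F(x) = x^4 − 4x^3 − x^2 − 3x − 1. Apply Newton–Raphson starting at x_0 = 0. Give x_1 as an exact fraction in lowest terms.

−1/3

F'(x) = 4x^3 − 12x^2 − 2x − 3.
F(0) = −1, F'(0) = −3, so x_1 = 0 − (−1)/(−3) = −1/3.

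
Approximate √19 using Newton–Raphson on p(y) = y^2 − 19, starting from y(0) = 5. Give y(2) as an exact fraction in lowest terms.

p'(y) = 2y.
p(5) = 6, p'(5) = 10, so y(1) = 5 − 6/10 = 22/5.
p(22/5) = 9/25, p'(22/5) = 44/5, so y(2) = (22/5) − (9/25)/(44/5) = 959/220.

959/220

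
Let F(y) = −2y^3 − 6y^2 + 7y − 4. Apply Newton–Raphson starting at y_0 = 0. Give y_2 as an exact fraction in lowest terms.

−444/623

F'(y) = −6y^2 − 12y + 7.
F(0) = −4, F'(0) = 7, so y_1 = 0 − (−4)/7 = 4/7.
F(4/7) = −800/343, F'(4/7) = −89/49, so y_2 = (4/7) − (−800/343)/(−89/49) = −444/623.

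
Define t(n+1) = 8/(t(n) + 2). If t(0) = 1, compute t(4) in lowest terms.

t(1) = 8/(1 + 2) = 8/3.
t(2) = 8/(8/3 + 2) = 12/7.
t(3) = 8/(12/7 + 2) = 28/13.
t(4) = 8/(28/13 + 2) = 52/27.

52/27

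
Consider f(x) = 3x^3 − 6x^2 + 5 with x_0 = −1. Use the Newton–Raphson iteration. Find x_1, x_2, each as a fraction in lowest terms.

f'(x) = 9x^2 − 12x.
f(−1) = −4, f'(−1) = 21, so x_1 = (−1) − (−4)/21 = −17/21.
f(−17/21) = −1616/3087, f'(−17/21) = 765/49, so x_2 = (−17/21) − (−1616/3087)/(765/49) = −37399/48195.

x_1 = −17/21, x_2 = −37399/48195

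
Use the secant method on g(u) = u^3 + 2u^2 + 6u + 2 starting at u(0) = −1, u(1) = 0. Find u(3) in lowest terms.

−25/67

g(−1) = −3, g(0) = 2. u(2) = 0 − 2·(0 − (−1))/(2 − (−3)) = −2/5.
g(0) = 2, g(−2/5) = −18/125. u(3) = (−2/5) − (−18/125)·((−2/5) − 0)/((−18/125) − 2) = −25/67.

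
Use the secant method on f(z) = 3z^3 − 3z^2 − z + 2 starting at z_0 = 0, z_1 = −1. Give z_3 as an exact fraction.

−122/197

f(0) = 2, f(−1) = −3. z_2 = (−1) − (−3)·((−1) − 0)/((−3) − 2) = −2/5.
f(−1) = −3, f(−2/5) = 216/125. z_3 = (−2/5) − (216/125)·((−2/5) − (−1))/((216/125) − (−3)) = −122/197.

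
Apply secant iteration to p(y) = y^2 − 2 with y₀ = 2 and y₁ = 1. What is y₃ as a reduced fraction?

p(2) = 2, p(1) = −1. y₂ = 1 − (−1)·(1 − 2)/((−1) − 2) = 4/3.
p(1) = −1, p(4/3) = −2/9. y₃ = (4/3) − (−2/9)·((4/3) − 1)/((−2/9) − (−1)) = 10/7.

10/7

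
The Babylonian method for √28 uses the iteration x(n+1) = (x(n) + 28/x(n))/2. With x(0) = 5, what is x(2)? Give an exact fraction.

5609/1060

x(1) = (5 + 28/5)/2 = 53/10.
x(2) = (53/10 + 28/(53/10))/2 = 5609/1060.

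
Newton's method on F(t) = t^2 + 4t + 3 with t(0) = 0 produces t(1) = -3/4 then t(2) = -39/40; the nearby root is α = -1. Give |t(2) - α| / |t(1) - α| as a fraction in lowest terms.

t(1) - α = -3/4 - (-1) = -3/4 + 1 = 1/4, so |t(1) - α| = 1/4.
t(2) - α = -39/40 - (-1) = -39/40 + 1 = 1/40, so |t(2) - α| = 1/40.
Ratio = (1/40) / (1/4) = 1/10.

1/10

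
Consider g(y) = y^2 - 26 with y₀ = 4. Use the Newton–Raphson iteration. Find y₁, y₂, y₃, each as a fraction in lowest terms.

g'(y) = 2y.
g(4) = -10, g'(4) = 8, so y₁ = 4 - (-10)/8 = 21/4.
g(21/4) = 25/16, g'(21/4) = 21/2, so y₂ = (21/4) - (25/16)/(21/2) = 857/168.
g(857/168) = 625/28224, g'(857/168) = 857/84, so y₃ = (857/168) - (625/28224)/(857/84) = 1468273/287952.

y₁ = 21/4, y₂ = 857/168, y₃ = 1468273/287952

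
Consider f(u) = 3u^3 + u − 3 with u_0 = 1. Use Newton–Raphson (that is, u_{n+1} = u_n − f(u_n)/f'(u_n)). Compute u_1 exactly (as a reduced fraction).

9/10

f'(u) = 9u^2 + 1.
f(1) = 1, f'(1) = 10, so u_1 = 1 − 1/10 = 9/10.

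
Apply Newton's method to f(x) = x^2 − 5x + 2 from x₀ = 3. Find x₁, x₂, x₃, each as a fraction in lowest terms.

x₁ = 7, x₂ = 47/9, x₃ = 2047/441

f'(x) = 2x − 5.
f(3) = −4, f'(3) = 1, so x₁ = 3 − (−4)/1 = 7.
f(7) = 16, f'(7) = 9, so x₂ = 7 − 16/9 = 47/9.
f(47/9) = 256/81, f'(47/9) = 49/9, so x₃ = (47/9) − (256/81)/(49/9) = 2047/441.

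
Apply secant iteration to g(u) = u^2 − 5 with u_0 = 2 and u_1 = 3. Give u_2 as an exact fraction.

g(2) = −1, g(3) = 4. u_2 = 3 − 4·(3 − 2)/(4 − (−1)) = 11/5.

11/5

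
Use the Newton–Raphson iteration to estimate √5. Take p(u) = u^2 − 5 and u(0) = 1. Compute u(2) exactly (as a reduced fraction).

p'(u) = 2u.
p(1) = −4, p'(1) = 2, so u(1) = 1 − (−4)/2 = 3.
p(3) = 4, p'(3) = 6, so u(2) = 3 − 4/6 = 7/3.

7/3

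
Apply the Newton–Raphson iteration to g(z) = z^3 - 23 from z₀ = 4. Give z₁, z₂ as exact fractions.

z₁ = 151/48, z₂ = 4714759/1641672

g'(z) = 3z^2.
g(4) = 41, g'(4) = 48, so z₁ = 4 - 41/48 = 151/48.
g(151/48) = 899335/110592, g'(151/48) = 22801/768, so z₂ = (151/48) - (899335/110592)/(22801/768) = 4714759/1641672.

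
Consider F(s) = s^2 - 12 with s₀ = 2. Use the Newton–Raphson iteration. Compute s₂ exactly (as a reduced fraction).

F'(s) = 2s.
F(2) = -8, F'(2) = 4, so s₁ = 2 - (-8)/4 = 4.
F(4) = 4, F'(4) = 8, so s₂ = 4 - 4/8 = 7/2.

7/2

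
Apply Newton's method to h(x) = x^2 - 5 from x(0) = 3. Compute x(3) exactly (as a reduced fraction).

2207/987

h'(x) = 2x.
h(3) = 4, h'(3) = 6, so x(1) = 3 - 4/6 = 7/3.
h(7/3) = 4/9, h'(7/3) = 14/3, so x(2) = (7/3) - (4/9)/(14/3) = 47/21.
h(47/21) = 4/441, h'(47/21) = 94/21, so x(3) = (47/21) - (4/441)/(94/21) = 2207/987.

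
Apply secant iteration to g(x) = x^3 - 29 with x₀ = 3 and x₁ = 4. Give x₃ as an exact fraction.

157673/51397

g(3) = -2, g(4) = 35. x₂ = 4 - 35·(4 - 3)/(35 - (-2)) = 113/37.
g(4) = 35, g(113/37) = -26040/50653. x₃ = (113/37) - (-26040/50653)·((113/37) - 4)/((-26040/50653) - 35) = 157673/51397.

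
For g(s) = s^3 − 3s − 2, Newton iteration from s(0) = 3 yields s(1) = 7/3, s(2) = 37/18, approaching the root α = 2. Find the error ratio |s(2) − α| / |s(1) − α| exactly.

1/6

s(1) − α = 7/3 − 2 = 1/3, so |s(1) − α| = 1/3.
s(2) − α = 37/18 − 2 = 1/18, so |s(2) − α| = 1/18.
Ratio = (1/18) / (1/3) = 1/6.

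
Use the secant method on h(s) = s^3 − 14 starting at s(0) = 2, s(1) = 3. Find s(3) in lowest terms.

h(2) = −6, h(3) = 13. s(2) = 3 − 13·(3 − 2)/(13 − (−6)) = 44/19.
h(3) = 13, h(44/19) = −10842/6859. s(3) = (44/19) − (−10842/6859)·((44/19) − 3)/((−10842/6859) − 13) = 18386/7693.

18386/7693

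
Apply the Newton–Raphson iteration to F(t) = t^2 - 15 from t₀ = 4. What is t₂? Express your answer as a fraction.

1921/496

F'(t) = 2t.
F(4) = 1, F'(4) = 8, so t₁ = 4 - 1/8 = 31/8.
F(31/8) = 1/64, F'(31/8) = 31/4, so t₂ = (31/8) - (1/64)/(31/4) = 1921/496.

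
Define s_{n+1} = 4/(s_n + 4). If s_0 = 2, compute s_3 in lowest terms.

s_1 = 4/(2 + 4) = 2/3.
s_2 = 4/(2/3 + 4) = 6/7.
s_3 = 4/(6/7 + 4) = 14/17.

14/17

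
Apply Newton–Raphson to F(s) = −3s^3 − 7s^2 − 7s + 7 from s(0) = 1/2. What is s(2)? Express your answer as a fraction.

F'(s) = −9s^2 − 14s − 7.
F(1/2) = 11/8, F'(1/2) = −65/4, so s(1) = (1/2) − (11/8)/(−65/4) = 38/65.
F(38/65) = −23111/274625, F'(38/65) = −77151/4225, so s(2) = (38/65) − (−23111/274625)/(−77151/4225) = 2908627/5014815.

2908627/5014815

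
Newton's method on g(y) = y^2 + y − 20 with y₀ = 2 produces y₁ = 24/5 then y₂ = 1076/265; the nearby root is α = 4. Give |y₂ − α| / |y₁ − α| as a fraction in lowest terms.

y₁ − α = 24/5 − 4 = 4/5, so |y₁ − α| = 4/5.
y₂ − α = 1076/265 − 4 = 16/265, so |y₂ − α| = 16/265.
Ratio = (16/265) / (4/5) = 4/53.

4/53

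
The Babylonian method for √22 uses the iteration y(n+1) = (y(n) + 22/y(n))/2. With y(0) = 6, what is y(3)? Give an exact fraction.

y(1) = (6 + 22/6)/2 = 29/6.
y(2) = (29/6 + 22/(29/6))/2 = 1633/348.
y(3) = (1633/348 + 22/(1633/348))/2 = 5330977/1136568.

5330977/1136568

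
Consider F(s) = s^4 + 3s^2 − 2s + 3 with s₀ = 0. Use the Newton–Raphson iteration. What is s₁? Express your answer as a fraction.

F'(s) = 4s^3 + 6s − 2.
F(0) = 3, F'(0) = −2, so s₁ = 0 − 3/(−2) = 3/2.

3/2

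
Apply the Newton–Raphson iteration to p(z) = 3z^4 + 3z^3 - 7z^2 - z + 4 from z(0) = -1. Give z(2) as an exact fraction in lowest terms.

p'(z) = 12z^3 + 9z^2 - 14z - 1.
p(-1) = -2, p'(-1) = 10, so z(1) = (-1) - (-2)/10 = -4/5.
p(-4/5) = 8/625, p'(-4/5) = 1227/125, so z(2) = (-4/5) - (8/625)/(1227/125) = -4916/6135.

-4916/6135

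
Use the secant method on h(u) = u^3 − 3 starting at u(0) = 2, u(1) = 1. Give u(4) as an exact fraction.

5119903/3568269

h(2) = 5, h(1) = −2. u(2) = 1 − (−2)·(1 − 2)/((−2) − 5) = 9/7.
h(1) = −2, h(9/7) = −300/343. u(3) = (9/7) − (−300/343)·((9/7) − 1)/((−300/343) − (−2)) = 291/193.
h(9/7) = −300/343, h(291/193) = 3075000/7189057. u(4) = (291/193) − (3075000/7189057)·((291/193) − (9/7))/((3075000/7189057) − (−300/343)) = 5119903/3568269.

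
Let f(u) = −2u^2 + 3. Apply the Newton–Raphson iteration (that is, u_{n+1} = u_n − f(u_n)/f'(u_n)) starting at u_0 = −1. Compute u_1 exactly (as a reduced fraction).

f'(u) = −4u.
f(−1) = 1, f'(−1) = 4, so u_1 = (−1) − 1/4 = −5/4.

−5/4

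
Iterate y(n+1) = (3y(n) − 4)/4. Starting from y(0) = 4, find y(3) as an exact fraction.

−5/8

y(1) = (3·4 − 4)/4 = 2.
y(2) = (3·2 − 4)/4 = 1/2.
y(3) = (3·(1/2) − 4)/4 = −5/8.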